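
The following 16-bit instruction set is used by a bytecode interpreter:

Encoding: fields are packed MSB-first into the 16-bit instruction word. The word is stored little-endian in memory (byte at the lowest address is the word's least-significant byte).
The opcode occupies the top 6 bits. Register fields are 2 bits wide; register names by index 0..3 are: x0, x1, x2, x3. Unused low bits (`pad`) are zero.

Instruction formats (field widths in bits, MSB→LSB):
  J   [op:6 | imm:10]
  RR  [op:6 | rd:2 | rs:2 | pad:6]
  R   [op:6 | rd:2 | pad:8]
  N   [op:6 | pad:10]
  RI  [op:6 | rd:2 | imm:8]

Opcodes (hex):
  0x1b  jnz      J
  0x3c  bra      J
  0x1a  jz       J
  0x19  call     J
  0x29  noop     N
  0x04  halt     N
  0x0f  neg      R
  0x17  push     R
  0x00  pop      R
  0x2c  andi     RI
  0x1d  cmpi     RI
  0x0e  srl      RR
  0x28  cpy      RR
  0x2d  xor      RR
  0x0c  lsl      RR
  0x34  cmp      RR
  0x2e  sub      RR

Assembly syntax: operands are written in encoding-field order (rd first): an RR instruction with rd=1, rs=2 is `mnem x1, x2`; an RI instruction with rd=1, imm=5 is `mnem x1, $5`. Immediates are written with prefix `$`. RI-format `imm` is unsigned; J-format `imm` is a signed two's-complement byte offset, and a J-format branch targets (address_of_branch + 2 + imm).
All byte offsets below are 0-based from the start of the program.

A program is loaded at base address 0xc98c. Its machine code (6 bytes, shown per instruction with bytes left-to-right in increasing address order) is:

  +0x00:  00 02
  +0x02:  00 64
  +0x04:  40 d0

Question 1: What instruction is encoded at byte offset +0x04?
+0x04: 40 d0 ⇒ word 0xd040 (little)
  op=0xd040>>10=0x34 ⇒ cmp (RR)
  rd@[9:8]=0x0 ⇒ x0
  rs@[7:6]=0x1 ⇒ x1

cmp x0, x1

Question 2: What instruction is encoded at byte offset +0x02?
call $0

off 0x02: read 00 64 as little → 0x6400
  top 6b → 0x19 → call [J]
  imm: (w>>0)&0x3ff=0x0 → $0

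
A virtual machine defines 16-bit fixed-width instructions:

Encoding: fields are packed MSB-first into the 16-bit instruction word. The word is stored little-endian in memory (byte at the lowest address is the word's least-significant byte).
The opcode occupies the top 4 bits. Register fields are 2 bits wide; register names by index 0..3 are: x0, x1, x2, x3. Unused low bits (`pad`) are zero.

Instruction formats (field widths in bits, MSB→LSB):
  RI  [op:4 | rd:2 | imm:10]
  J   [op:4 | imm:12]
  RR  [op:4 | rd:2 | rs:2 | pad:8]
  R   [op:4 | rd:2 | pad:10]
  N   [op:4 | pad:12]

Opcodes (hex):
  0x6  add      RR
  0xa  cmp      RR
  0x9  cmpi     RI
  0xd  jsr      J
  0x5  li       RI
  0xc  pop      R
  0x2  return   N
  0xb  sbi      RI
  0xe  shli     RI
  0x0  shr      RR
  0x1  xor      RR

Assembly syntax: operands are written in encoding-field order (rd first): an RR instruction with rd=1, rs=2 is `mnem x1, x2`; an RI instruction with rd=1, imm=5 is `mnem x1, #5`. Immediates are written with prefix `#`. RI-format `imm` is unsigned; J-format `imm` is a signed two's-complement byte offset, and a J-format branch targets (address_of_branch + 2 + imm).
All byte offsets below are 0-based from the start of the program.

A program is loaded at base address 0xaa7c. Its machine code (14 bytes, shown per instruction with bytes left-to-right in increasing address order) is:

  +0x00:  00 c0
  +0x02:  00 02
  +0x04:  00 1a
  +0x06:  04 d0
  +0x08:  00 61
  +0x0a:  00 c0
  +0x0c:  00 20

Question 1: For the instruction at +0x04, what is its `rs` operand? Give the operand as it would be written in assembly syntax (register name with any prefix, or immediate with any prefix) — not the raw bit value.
@+04  little-endian(00 1a) = 0x1a00
  top 4b → 0x1 → xor [RR]
  [11:10] rd=2 = x2
  [9:8] rs=2 = x2

x2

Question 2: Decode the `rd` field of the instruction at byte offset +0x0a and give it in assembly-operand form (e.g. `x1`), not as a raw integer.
+0x0a: 00 c0 ⇒ word 0xc000 (little)
  opcode bits[15:12]=0xc: pop/R
  [11:10] rd=0 = x0

x0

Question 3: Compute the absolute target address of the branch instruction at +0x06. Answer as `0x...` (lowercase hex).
0xaa88

off 0x06: read 04 d0 as little → 0xd004
  opcode bits[15:12]=0xd: jsr/J
  [11:0] imm=4 = #4
  target = base 0xaa7c + off 0x06 + 2 + imm 4 = 0xaa88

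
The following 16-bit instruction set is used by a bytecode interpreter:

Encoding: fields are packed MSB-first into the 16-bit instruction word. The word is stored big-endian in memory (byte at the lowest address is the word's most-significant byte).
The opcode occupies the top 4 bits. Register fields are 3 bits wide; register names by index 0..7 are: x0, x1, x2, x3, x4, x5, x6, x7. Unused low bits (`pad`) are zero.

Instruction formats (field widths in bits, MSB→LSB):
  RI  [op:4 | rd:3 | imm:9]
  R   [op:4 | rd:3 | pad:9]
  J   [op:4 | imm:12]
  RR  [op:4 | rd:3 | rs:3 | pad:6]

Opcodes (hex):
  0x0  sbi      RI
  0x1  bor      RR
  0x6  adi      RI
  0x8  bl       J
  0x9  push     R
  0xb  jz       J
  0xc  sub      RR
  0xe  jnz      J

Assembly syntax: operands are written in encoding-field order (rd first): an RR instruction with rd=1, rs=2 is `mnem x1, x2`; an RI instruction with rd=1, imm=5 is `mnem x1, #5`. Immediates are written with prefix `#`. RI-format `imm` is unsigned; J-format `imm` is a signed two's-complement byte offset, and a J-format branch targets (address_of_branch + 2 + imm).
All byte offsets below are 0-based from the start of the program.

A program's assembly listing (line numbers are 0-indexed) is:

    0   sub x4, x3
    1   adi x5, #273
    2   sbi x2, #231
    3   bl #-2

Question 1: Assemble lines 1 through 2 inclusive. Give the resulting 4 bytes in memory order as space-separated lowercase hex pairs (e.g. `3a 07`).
line 1 (adi): pack op=0x6:4|rd=5:3|imm=273:9 = 0x6b11; big→ 6b 11
line 2 (sbi): pack op=0x0:4|rd=2:3|imm=231:9 = 0x04e7; big→ 04 e7

6b 11 04 e7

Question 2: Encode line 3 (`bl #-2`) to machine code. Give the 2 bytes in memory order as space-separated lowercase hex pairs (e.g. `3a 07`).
3. bl fields op=0x8:4|imm=-2:12 → word 8ffeh → 8f fe

8f fe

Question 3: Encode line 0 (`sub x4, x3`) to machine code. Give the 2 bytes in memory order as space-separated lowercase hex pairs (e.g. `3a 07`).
L0: sub op=0xc:4|rd=4:3|rs=3:3|pad=0:6 ⇒ 0xc8c0 ⇒ big c8 c0

c8 c0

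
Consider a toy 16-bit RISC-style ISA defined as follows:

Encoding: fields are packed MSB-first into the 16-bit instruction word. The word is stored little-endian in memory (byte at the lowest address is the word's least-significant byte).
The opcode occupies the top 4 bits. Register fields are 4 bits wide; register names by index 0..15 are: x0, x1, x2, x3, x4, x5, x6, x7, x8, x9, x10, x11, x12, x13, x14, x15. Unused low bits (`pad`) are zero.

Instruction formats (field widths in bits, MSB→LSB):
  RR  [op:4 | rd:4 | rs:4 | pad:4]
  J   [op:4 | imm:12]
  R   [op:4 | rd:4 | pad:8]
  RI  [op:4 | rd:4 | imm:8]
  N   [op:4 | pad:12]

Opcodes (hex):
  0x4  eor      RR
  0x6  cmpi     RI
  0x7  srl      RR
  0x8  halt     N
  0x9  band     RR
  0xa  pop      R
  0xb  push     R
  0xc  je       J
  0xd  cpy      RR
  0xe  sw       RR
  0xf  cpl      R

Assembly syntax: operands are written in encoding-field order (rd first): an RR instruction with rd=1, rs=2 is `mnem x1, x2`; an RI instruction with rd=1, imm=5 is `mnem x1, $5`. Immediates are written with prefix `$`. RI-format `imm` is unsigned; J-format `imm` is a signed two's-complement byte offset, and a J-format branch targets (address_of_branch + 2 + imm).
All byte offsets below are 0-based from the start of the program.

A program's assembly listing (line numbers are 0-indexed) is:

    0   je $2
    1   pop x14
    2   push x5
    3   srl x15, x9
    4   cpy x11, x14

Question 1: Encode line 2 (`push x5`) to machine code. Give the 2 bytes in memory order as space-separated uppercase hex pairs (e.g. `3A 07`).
L2: push op=0xb:4|rd=5:4|pad=0:8 ⇒ 0xb500 ⇒ little 00 b5

00 B5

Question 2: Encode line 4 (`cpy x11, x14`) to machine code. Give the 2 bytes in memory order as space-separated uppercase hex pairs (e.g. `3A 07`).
E0 DB

4. cpy fields op=0xd:4|rd=11:4|rs=14:4|pad=0:4 → word dbe0h → e0 db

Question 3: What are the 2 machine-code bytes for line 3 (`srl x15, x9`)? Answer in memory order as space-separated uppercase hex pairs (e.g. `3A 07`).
90 7F

3. srl fields op=0x7:4|rd=15:4|rs=9:4|pad=0:4 → word 7f90h → 90 7f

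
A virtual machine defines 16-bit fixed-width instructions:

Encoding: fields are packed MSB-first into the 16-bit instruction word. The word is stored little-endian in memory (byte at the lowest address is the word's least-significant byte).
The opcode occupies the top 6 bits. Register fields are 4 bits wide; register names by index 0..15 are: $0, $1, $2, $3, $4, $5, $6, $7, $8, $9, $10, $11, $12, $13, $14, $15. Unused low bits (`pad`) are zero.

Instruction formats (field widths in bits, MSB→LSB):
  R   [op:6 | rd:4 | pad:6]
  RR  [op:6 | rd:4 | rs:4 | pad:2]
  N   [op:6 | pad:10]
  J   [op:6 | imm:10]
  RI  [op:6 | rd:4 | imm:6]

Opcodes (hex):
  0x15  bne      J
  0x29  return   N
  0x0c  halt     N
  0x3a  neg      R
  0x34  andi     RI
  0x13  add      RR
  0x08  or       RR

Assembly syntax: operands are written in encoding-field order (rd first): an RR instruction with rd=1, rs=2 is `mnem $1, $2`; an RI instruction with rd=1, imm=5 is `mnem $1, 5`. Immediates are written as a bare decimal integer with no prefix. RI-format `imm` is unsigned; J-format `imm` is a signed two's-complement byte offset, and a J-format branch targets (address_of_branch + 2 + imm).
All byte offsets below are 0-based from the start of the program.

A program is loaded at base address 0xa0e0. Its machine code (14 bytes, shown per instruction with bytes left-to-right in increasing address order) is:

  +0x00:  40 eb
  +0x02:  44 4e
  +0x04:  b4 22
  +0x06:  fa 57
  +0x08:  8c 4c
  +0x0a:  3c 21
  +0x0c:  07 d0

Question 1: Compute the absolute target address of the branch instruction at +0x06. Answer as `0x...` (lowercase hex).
+0x06: fa 57 ⇒ word 0x57fa (little)
  top 6b → 0x15 → bne [J]
  imm@[9:0]=0x3fa (s10→-6) ⇒ -6
  target = base 0xa0e0 + off 0x06 + 2 + imm -6 = 0xa0e2

0xa0e2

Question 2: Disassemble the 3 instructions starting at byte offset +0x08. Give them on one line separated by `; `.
add $2, $3; or $4, $15; andi $0, 7

+0x08: 8c 4c ⇒ word 0x4c8c (little)
  opcode bits[15:10]=0x13: add/RR
  rd@[9:6]=0x2 ⇒ $2
  rs@[5:2]=0x3 ⇒ $3
+0x0a: 3c 21 ⇒ word 0x213c (little)
  opcode bits[15:10]=0x8: or/RR
  rd@[9:6]=0x4 ⇒ $4
  rs@[5:2]=0xf ⇒ $15
+0x0c: 07 d0 ⇒ word 0xd007 (little)
  opcode bits[15:10]=0x34: andi/RI
  rd@[9:6]=0x0 ⇒ $0
  imm@[5:0]=0x7 ⇒ 7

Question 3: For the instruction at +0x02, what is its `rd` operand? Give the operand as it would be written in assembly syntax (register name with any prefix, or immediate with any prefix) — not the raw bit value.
$9

off 0x02: read 44 4e as little → 0x4e44
  top 6b → 0x13 → add [RR]
  rd@[9:6]=0x9 ⇒ $9
  rs@[5:2]=0x1 ⇒ $1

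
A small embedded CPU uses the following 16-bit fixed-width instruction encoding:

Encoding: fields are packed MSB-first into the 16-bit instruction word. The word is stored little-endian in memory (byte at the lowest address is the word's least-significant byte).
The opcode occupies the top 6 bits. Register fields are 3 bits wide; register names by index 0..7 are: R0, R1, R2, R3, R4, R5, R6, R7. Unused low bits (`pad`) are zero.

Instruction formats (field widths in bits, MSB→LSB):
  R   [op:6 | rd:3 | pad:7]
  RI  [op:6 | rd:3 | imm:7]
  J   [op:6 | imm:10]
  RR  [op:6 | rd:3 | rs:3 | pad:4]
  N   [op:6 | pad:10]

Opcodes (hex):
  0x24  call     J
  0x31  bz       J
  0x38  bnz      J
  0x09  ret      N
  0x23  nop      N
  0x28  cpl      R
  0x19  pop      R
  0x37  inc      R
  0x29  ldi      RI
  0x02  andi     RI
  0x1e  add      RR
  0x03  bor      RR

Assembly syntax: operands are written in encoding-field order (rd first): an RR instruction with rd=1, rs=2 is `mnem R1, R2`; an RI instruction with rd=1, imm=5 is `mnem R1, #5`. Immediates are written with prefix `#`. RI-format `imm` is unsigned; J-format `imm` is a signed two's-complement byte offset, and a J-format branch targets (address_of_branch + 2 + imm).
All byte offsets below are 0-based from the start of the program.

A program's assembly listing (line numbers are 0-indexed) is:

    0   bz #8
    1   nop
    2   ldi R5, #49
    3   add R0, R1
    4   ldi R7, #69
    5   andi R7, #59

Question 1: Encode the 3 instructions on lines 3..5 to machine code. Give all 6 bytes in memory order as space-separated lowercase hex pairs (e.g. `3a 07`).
10 78 c5 a7 bb 0b

line 3 (add): pack op=0x1e:6|rd=0:3|rs=1:3|pad=0:4 = 0x7810; little→ 10 78
line 4 (ldi): pack op=0x29:6|rd=7:3|imm=69:7 = 0xa7c5; little→ c5 a7
line 5 (andi): pack op=0x2:6|rd=7:3|imm=59:7 = 0x0bbb; little→ bb 0b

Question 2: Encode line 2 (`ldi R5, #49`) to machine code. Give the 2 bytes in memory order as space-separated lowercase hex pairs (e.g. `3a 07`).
line 2 (ldi): pack op=0x29:6|rd=5:3|imm=49:7 = 0xa6b1; little→ b1 a6

b1 a6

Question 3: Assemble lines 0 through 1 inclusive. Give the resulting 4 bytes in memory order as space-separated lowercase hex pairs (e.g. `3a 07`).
line 0 (bz): pack op=0x31:6|imm=8:10 = 0xc408; little→ 08 c4
line 1 (nop): pack op=0x23:6|pad=0:10 = 0x8c00; little→ 00 8c

08 c4 00 8c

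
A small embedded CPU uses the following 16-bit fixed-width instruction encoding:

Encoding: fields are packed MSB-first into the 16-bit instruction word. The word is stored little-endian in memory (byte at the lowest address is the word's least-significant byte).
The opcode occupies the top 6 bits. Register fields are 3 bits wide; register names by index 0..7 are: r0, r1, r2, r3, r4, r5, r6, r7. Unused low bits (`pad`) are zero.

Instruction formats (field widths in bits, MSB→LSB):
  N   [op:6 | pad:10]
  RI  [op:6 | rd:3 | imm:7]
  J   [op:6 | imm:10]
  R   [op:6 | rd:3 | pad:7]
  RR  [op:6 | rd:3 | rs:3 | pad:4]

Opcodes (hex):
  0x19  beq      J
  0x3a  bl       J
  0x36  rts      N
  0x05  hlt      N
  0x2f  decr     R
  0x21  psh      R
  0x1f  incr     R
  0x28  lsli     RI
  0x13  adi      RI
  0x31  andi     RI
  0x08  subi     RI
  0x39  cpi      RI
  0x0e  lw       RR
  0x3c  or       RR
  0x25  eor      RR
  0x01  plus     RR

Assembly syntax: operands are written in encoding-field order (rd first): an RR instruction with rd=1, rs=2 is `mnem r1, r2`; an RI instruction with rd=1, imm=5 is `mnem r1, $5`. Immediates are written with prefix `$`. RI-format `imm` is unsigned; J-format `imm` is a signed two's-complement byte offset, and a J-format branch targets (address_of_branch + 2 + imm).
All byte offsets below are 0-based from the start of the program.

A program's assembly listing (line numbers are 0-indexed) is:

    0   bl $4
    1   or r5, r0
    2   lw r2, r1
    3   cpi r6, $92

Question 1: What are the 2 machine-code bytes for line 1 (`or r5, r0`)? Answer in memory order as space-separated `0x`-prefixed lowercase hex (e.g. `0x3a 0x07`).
0x80 0xf2

line 1 (or): pack op=0x3c:6|rd=5:3|rs=0:3|pad=0:4 = 0xf280; little→ 80 f2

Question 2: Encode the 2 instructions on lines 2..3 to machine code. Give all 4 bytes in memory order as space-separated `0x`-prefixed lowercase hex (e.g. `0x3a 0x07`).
0x10 0x39 0x5c 0xe7

2. lw fields op=0xe:6|rd=2:3|rs=1:3|pad=0:4 → word 3910h → 10 39
3. cpi fields op=0x39:6|rd=6:3|imm=92:7 → word e75ch → 5c e7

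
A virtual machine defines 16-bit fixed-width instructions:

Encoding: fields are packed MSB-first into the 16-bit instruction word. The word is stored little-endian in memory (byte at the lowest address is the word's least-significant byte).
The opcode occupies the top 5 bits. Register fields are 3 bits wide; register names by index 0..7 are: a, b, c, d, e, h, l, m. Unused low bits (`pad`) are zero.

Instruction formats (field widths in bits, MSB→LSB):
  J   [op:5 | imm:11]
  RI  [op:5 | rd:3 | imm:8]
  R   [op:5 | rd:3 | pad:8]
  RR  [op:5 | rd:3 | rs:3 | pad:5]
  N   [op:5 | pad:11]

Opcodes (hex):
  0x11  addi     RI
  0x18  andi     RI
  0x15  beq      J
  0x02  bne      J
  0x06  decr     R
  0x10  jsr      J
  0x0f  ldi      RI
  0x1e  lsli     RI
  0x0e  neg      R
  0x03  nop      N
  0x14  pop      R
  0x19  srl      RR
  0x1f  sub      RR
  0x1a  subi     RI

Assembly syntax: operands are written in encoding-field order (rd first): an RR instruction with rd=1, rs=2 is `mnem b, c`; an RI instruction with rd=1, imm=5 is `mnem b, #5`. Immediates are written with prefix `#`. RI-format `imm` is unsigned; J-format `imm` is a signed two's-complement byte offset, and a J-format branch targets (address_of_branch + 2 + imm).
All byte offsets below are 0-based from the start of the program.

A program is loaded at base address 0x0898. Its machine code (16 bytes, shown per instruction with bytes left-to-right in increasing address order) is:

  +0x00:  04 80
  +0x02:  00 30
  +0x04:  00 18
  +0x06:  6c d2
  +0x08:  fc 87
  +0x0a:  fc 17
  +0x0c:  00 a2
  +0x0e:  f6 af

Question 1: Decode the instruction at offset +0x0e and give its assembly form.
+0x0e: f6 af ⇒ word 0xaff6 (little)
  op=0xaff6>>11=0x15 ⇒ beq (J)
  [10:0] imm=2038 (s11→-10) = #-10

beq #-10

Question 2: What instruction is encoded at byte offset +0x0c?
+0x0c: 00 a2 ⇒ word 0xa200 (little)
  opcode bits[15:11]=0x14: pop/R
  rd@[10:8]=0x2 ⇒ c

pop c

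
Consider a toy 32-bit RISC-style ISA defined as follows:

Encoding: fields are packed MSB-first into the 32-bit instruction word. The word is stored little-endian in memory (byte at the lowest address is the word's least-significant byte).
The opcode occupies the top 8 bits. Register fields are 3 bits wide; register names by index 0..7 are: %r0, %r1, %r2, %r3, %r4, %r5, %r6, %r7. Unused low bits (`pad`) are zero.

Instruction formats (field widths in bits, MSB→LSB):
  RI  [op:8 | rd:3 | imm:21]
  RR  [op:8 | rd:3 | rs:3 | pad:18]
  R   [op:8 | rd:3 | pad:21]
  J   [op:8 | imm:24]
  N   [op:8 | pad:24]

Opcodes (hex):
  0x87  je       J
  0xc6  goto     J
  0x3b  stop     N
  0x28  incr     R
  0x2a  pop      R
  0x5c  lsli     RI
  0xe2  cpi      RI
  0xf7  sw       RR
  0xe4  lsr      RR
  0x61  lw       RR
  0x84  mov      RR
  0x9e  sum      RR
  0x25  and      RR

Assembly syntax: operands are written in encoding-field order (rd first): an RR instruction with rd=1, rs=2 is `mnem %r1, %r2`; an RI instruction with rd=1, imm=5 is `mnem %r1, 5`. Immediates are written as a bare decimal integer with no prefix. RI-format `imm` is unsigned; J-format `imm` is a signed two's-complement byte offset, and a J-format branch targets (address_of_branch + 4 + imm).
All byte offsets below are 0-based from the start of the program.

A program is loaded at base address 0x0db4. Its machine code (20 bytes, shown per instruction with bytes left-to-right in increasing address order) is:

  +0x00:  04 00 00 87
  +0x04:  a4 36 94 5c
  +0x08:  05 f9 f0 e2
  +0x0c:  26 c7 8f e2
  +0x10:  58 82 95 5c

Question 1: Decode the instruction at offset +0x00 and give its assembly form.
[00] 04 00 00 87 → 0x87000004
  op=0x87000004>>24=0x87 ⇒ je (J)
  imm@[23:0]=0x4 ⇒ 4

je 4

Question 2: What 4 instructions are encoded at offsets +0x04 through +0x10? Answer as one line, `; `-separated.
lsli %r4, 1324708; cpi %r7, 1112325; cpi %r4, 1034022; lsli %r4, 1409624

@+04  little-endian(a4 36 94 5c) = 0x5c9436a4
  opcode bits[31:24]=0x5c: lsli/RI
  rd@[23:21]=0x4 ⇒ %r4
  imm@[20:0]=0x1436a4 ⇒ 1324708
@+08  little-endian(05 f9 f0 e2) = 0xe2f0f905
  opcode bits[31:24]=0xe2: cpi/RI
  rd@[23:21]=0x7 ⇒ %r7
  imm@[20:0]=0x10f905 ⇒ 1112325
@+0c  little-endian(26 c7 8f e2) = 0xe28fc726
  opcode bits[31:24]=0xe2: cpi/RI
  rd@[23:21]=0x4 ⇒ %r4
  imm@[20:0]=0xfc726 ⇒ 1034022
@+10  little-endian(58 82 95 5c) = 0x5c958258
  opcode bits[31:24]=0x5c: lsli/RI
  rd@[23:21]=0x4 ⇒ %r4
  imm@[20:0]=0x158258 ⇒ 1409624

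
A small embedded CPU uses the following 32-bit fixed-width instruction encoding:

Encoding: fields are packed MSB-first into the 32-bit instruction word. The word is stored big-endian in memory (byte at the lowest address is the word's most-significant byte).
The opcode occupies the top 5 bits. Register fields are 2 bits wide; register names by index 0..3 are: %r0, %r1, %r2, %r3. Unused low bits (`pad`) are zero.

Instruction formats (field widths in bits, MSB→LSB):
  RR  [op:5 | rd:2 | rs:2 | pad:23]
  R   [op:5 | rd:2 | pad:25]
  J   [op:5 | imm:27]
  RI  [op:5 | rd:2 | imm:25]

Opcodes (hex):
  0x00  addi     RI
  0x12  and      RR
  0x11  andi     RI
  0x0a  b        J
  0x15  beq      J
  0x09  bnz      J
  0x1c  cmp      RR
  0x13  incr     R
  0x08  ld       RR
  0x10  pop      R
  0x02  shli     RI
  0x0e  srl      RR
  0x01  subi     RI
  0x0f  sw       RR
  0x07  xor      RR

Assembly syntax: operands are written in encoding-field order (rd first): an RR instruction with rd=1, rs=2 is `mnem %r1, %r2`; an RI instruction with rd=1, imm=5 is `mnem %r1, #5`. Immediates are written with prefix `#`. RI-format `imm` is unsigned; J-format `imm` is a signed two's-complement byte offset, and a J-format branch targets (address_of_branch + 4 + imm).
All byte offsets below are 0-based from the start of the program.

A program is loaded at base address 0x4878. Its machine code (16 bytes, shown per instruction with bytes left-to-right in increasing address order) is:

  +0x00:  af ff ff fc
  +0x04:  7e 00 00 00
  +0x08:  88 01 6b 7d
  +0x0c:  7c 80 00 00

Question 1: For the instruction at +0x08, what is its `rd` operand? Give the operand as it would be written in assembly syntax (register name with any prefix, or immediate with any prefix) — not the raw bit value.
off 0x08: read 88 01 6b 7d as big → 0x88016b7d
  opcode bits[31:27]=0x11: andi/RI
  rd@[26:25]=0x0 ⇒ %r0
  imm@[24:0]=0x16b7d ⇒ #93053

%r0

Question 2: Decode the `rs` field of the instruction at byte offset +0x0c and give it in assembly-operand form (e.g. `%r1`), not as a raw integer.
+0x0c: 7c 80 00 00 ⇒ word 0x7c800000 (big)
  top 5b → 0xf → sw [RR]
  rd: (w>>25)&0x3=0x2 → %r2
  rs: (w>>23)&0x3=0x1 → %r1

%r1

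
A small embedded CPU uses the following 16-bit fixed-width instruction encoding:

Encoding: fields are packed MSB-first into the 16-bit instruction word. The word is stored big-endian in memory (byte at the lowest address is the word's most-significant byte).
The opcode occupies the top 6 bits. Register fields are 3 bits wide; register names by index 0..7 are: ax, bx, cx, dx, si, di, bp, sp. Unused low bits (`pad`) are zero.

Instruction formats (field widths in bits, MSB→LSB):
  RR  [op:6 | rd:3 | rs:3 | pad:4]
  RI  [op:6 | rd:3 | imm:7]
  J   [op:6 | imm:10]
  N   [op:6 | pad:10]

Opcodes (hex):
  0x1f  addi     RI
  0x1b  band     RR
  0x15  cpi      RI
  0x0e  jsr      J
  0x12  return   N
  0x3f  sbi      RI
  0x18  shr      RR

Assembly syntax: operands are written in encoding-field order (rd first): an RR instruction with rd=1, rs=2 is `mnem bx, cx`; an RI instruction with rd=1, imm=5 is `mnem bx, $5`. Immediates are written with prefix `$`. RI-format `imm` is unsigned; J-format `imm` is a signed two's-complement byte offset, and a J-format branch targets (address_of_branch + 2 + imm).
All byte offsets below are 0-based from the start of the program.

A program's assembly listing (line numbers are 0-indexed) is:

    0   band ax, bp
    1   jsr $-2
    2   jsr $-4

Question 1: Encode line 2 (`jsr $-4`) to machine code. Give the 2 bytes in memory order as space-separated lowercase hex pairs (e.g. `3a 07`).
line 2 (jsr): pack op=0xe:6|imm=-4:10 = 0x3bfc; big→ 3b fc

3b fc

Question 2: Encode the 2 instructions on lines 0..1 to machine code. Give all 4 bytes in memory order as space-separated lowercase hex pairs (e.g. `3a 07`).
6c 60 3b fe

0. band fields op=0x1b:6|rd=0:3|rs=6:3|pad=0:4 → word 6c60h → 6c 60
1. jsr fields op=0xe:6|imm=-2:10 → word 3bfeh → 3b fe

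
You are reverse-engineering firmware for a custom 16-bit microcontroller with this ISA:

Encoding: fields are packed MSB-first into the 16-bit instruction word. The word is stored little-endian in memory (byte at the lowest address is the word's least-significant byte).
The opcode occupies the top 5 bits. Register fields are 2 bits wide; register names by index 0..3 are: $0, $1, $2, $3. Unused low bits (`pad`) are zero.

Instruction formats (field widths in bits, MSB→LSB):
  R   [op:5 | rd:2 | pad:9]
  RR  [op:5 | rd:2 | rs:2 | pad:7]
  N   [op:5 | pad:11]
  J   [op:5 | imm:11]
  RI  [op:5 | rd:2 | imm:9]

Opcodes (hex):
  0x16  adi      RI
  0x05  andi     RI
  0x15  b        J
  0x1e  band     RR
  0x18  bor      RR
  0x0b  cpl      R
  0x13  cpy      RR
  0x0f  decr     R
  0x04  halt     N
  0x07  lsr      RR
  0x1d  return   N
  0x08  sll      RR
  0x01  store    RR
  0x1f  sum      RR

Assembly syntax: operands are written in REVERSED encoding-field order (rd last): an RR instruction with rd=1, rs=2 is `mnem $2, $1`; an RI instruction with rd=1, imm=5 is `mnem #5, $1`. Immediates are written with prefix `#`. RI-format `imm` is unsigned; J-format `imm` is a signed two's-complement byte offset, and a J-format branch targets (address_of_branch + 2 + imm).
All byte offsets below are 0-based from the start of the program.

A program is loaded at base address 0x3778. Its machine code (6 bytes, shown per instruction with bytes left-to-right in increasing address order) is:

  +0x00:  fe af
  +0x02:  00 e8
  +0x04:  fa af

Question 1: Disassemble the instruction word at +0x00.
+0x00: fe af ⇒ word 0xaffe (little)
  opcode bits[15:11]=0x15: b/J
  [10:0] imm=2046 (s11→-2) = #-2

b #-2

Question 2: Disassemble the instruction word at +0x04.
b #-6

off 0x04: read fa af as little → 0xaffa
  top 5b → 0x15 → b [J]
  imm: (w>>0)&0x7ff=0x7fa (s11→-6) → #-6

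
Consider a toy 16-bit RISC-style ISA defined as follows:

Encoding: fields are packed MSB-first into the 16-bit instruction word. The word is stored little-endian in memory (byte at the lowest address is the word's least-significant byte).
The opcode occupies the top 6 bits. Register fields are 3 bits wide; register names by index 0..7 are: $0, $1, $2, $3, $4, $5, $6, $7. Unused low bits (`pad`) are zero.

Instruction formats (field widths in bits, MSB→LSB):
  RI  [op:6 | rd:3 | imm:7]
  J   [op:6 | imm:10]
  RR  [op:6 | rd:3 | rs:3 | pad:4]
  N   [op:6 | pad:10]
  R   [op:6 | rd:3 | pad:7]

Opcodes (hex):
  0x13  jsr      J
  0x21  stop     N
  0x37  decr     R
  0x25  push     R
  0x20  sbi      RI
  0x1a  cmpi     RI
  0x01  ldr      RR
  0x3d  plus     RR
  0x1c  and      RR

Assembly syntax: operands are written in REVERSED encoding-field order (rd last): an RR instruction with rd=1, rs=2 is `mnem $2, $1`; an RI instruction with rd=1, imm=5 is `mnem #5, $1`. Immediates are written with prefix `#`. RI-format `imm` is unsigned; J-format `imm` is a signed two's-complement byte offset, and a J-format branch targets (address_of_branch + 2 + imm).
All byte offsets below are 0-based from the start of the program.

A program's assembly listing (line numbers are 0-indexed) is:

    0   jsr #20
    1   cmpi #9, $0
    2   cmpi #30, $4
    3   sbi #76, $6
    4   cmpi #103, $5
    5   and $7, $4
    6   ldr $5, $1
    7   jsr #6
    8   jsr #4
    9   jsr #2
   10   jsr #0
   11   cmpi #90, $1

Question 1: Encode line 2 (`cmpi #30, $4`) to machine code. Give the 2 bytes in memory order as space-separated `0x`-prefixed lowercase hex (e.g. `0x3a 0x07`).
0x1e 0x6a

2. cmpi fields op=0x1a:6|rd=4:3|imm=30:7 → word 6a1eh → 1e 6a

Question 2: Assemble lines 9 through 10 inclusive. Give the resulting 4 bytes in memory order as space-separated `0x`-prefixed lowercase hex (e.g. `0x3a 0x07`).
L9: jsr op=0x13:6|imm=2:10 ⇒ 0x4c02 ⇒ little 02 4c
L10: jsr op=0x13:6|imm=0:10 ⇒ 0x4c00 ⇒ little 00 4c

0x02 0x4c 0x00 0x4c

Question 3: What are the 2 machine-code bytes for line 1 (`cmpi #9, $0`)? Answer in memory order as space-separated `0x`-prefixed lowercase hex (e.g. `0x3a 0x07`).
0x09 0x68

line 1 (cmpi): pack op=0x1a:6|rd=0:3|imm=9:7 = 0x6809; little→ 09 68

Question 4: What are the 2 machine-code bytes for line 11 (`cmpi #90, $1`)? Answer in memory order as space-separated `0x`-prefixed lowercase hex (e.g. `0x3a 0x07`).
0xda 0x68

11. cmpi fields op=0x1a:6|rd=1:3|imm=90:7 → word 68dah → da 68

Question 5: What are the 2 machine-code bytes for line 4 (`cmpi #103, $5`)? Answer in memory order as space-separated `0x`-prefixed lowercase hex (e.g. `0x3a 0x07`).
0xe7 0x6a

line 4 (cmpi): pack op=0x1a:6|rd=5:3|imm=103:7 = 0x6ae7; little→ e7 6a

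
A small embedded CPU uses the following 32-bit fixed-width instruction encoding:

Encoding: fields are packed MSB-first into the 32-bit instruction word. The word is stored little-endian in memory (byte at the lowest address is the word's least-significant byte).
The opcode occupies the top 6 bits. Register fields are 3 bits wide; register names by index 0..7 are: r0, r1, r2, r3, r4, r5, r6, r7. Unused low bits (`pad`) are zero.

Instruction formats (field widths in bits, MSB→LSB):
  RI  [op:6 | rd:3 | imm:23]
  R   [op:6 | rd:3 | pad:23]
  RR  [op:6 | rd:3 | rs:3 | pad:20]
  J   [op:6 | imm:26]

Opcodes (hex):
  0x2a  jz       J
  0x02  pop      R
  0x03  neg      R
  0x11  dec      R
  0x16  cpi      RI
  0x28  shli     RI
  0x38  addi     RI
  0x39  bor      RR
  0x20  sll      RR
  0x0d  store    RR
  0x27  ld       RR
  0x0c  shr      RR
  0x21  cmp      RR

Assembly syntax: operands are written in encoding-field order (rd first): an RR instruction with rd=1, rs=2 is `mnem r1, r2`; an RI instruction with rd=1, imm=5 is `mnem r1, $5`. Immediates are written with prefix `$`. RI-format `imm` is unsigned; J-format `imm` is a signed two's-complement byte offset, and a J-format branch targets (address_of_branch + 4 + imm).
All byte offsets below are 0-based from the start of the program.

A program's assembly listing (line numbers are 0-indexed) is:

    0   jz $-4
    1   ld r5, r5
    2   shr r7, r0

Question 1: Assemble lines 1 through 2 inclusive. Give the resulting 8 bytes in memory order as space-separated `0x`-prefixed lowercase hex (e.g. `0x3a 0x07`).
1. ld fields op=0x27:6|rd=5:3|rs=5:3|pad=0:20 → word 9ed00000h → 00 00 d0 9e
2. shr fields op=0xc:6|rd=7:3|rs=0:3|pad=0:20 → word 33800000h → 00 00 80 33

0x00 0x00 0xd0 0x9e 0x00 0x00 0x80 0x33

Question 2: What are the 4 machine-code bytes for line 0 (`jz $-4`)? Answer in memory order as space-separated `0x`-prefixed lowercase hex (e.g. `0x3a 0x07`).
L0: jz op=0x2a:6|imm=-4:26 ⇒ 0xabfffffc ⇒ little fc ff ff ab

0xfc 0xff 0xff 0xab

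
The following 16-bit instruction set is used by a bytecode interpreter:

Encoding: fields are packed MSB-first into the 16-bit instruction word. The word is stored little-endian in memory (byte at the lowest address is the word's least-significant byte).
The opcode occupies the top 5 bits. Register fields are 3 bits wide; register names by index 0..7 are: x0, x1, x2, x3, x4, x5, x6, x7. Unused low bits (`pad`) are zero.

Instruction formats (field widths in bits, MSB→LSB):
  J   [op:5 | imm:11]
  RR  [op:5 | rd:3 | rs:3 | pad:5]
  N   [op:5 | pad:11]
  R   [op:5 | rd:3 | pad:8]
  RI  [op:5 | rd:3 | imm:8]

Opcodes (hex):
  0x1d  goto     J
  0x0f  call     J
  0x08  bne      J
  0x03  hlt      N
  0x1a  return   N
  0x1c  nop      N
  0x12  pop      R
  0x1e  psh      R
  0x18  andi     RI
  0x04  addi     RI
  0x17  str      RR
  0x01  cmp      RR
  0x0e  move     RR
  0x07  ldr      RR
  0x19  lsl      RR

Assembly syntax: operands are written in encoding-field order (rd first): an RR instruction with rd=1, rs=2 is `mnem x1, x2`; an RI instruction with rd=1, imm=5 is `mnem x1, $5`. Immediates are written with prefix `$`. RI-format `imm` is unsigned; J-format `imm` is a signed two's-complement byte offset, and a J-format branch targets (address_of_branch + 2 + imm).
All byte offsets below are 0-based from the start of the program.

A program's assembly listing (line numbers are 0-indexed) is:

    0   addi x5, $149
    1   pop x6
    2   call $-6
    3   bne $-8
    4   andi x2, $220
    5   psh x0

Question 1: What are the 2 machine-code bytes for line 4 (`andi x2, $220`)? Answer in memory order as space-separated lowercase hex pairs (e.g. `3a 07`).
line 4 (andi): pack op=0x18:5|rd=2:3|imm=220:8 = 0xc2dc; little→ dc c2

dc c2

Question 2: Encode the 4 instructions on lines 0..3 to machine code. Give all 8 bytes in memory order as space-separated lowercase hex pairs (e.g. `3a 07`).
line 0 (addi): pack op=0x4:5|rd=5:3|imm=149:8 = 0x2595; little→ 95 25
line 1 (pop): pack op=0x12:5|rd=6:3|pad=0:8 = 0x9600; little→ 00 96
line 2 (call): pack op=0xf:5|imm=-6:11 = 0x7ffa; little→ fa 7f
line 3 (bne): pack op=0x8:5|imm=-8:11 = 0x47f8; little→ f8 47

95 25 00 96 fa 7f f8 47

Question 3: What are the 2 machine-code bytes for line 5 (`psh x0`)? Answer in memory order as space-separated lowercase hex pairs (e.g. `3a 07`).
5. psh fields op=0x1e:5|rd=0:3|pad=0:8 → word f000h → 00 f0

00 f0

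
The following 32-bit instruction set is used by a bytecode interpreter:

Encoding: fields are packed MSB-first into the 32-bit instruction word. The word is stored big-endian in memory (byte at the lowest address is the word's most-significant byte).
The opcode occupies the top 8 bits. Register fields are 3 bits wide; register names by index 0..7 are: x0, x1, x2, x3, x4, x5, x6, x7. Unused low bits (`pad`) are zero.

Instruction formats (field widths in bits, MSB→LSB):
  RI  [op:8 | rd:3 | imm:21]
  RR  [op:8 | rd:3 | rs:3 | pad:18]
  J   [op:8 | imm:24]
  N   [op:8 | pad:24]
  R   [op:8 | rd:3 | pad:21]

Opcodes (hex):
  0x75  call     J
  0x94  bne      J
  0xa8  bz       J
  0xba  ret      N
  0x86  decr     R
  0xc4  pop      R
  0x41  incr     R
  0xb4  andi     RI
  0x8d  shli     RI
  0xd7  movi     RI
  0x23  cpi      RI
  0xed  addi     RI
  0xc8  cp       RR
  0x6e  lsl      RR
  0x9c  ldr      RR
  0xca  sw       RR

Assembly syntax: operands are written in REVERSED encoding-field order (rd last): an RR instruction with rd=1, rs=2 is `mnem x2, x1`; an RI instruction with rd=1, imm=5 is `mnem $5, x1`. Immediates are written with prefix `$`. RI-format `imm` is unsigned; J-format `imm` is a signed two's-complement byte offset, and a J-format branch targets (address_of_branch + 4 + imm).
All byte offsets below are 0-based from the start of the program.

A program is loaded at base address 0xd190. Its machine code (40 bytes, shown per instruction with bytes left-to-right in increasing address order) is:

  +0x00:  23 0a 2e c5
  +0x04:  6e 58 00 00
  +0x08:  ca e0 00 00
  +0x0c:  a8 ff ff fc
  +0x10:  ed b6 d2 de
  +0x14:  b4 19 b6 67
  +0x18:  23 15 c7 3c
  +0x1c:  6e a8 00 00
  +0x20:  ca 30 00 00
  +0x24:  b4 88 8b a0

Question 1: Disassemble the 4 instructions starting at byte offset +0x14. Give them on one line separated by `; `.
andi $1685095, x0; cpi $1427260, x0; lsl x2, x5; sw x4, x1

+0x14: b4 19 b6 67 ⇒ word 0xb419b667 (big)
  op=0xb419b667>>24=0xb4 ⇒ andi (RI)
  rd@[23:21]=0x0 ⇒ x0
  imm@[20:0]=0x19b667 ⇒ $1685095
+0x18: 23 15 c7 3c ⇒ word 0x2315c73c (big)
  op=0x2315c73c>>24=0x23 ⇒ cpi (RI)
  rd@[23:21]=0x0 ⇒ x0
  imm@[20:0]=0x15c73c ⇒ $1427260
+0x1c: 6e a8 00 00 ⇒ word 0x6ea80000 (big)
  op=0x6ea80000>>24=0x6e ⇒ lsl (RR)
  rd@[23:21]=0x5 ⇒ x5
  rs@[20:18]=0x2 ⇒ x2
+0x20: ca 30 00 00 ⇒ word 0xca300000 (big)
  op=0xca300000>>24=0xca ⇒ sw (RR)
  rd@[23:21]=0x1 ⇒ x1
  rs@[20:18]=0x4 ⇒ x4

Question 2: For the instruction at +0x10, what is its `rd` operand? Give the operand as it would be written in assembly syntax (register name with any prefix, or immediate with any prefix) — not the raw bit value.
x5

off 0x10: read ed b6 d2 de as big → 0xedb6d2de
  op=0xedb6d2de>>24=0xed ⇒ addi (RI)
  rd@[23:21]=0x5 ⇒ x5
  imm@[20:0]=0x16d2de ⇒ $1495774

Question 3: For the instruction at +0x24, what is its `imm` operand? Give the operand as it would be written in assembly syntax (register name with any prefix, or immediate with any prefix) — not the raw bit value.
$560032

+0x24: b4 88 8b a0 ⇒ word 0xb4888ba0 (big)
  opcode bits[31:24]=0xb4: andi/RI
  rd@[23:21]=0x4 ⇒ x4
  imm@[20:0]=0x88ba0 ⇒ $560032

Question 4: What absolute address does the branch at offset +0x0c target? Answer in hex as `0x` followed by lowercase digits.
+0x0c: a8 ff ff fc ⇒ word 0xa8fffffc (big)
  op=0xa8fffffc>>24=0xa8 ⇒ bz (J)
  imm@[23:0]=0xfffffc (s24→-4) ⇒ $-4
  target = base 0xd190 + off 0x0c + 4 + imm -4 = 0xd19c

0xd19c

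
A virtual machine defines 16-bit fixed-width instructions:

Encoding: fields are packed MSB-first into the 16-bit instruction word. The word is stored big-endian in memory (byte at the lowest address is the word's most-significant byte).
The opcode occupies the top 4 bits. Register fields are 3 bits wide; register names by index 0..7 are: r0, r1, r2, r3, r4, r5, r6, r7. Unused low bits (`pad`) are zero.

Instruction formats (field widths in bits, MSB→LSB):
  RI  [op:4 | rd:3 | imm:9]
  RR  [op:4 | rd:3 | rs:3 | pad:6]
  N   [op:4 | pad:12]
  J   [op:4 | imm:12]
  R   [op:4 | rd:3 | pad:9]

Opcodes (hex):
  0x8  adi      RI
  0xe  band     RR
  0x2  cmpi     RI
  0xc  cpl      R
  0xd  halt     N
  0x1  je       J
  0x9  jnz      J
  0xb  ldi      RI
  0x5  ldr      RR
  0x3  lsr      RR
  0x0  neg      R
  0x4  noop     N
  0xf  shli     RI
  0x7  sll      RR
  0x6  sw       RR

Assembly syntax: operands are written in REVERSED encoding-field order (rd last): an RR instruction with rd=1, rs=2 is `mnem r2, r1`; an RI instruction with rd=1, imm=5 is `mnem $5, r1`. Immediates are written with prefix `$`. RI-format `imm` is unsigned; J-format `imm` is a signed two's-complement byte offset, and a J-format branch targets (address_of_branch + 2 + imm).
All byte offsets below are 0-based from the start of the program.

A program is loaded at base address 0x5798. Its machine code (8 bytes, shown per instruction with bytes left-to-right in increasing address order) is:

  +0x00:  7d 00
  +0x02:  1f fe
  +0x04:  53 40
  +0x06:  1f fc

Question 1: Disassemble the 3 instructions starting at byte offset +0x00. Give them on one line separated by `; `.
off 0x00: read 7d 00 as big → 0x7d00
  opcode bits[15:12]=0x7: sll/RR
  rd@[11:9]=0x6 ⇒ r6
  rs@[8:6]=0x4 ⇒ r4
off 0x02: read 1f fe as big → 0x1ffe
  opcode bits[15:12]=0x1: je/J
  imm@[11:0]=0xffe (s12→-2) ⇒ $-2
off 0x04: read 53 40 as big → 0x5340
  opcode bits[15:12]=0x5: ldr/RR
  rd@[11:9]=0x1 ⇒ r1
  rs@[8:6]=0x5 ⇒ r5

sll r4, r6; je $-2; ldr r5, r1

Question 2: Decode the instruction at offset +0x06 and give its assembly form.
je $-4

off 0x06: read 1f fc as big → 0x1ffc
  top 4b → 0x1 → je [J]
  imm@[11:0]=0xffc (s12→-4) ⇒ $-4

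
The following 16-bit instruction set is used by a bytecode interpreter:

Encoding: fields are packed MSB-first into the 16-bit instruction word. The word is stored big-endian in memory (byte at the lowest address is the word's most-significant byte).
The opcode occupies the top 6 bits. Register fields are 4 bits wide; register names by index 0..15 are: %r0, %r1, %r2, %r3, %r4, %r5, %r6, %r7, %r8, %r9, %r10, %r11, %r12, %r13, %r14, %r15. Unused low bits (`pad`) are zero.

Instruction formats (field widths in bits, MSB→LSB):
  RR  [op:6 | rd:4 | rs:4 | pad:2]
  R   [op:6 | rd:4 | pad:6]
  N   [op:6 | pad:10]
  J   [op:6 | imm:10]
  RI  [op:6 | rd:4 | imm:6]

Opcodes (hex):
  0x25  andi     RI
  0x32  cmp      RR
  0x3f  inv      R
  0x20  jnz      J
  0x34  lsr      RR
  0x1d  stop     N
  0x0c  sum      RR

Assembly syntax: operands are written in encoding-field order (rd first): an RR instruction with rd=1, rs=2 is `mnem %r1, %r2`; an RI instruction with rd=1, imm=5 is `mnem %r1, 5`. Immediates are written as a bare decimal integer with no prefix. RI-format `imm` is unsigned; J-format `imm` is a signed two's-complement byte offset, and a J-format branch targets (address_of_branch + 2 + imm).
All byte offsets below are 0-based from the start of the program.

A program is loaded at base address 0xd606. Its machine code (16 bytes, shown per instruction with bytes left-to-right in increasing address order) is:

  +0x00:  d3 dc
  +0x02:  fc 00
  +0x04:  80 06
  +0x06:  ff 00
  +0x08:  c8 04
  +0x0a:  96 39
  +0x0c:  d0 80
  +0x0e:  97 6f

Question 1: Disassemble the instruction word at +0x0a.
+0x0a: 96 39 ⇒ word 0x9639 (big)
  top 6b → 0x25 → andi [RI]
  [9:6] rd=8 = %r8
  [5:0] imm=57 = 57

andi %r8, 57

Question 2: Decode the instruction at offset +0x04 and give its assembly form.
@+04  big-endian(80 06) = 0x8006
  top 6b → 0x20 → jnz [J]
  imm: (w>>0)&0x3ff=0x6 → 6

jnz 6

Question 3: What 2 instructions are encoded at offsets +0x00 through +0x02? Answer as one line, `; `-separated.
lsr %r15, %r7; inv %r0

@+00  big-endian(d3 dc) = 0xd3dc
  op=0xd3dc>>10=0x34 ⇒ lsr (RR)
  rd: (w>>6)&0xf=0xf → %r15
  rs: (w>>2)&0xf=0x7 → %r7
@+02  big-endian(fc 00) = 0xfc00
  op=0xfc00>>10=0x3f ⇒ inv (R)
  rd: (w>>6)&0xf=0x0 → %r0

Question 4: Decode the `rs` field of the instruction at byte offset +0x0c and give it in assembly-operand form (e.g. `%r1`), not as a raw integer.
@+0c  big-endian(d0 80) = 0xd080
  opcode bits[15:10]=0x34: lsr/RR
  rd: (w>>6)&0xf=0x2 → %r2
  rs: (w>>2)&0xf=0x0 → %r0

%r0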